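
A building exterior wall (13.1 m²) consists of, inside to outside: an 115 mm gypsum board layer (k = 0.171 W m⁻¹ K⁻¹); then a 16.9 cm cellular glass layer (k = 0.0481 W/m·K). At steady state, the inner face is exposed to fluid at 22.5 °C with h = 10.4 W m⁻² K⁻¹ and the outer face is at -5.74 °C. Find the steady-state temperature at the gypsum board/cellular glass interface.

Treat each layer as a resistance in series:
  R_conv,in = 1/(hA) = 1/(10.4·13.1) = 0.007340 K/W
  R_gypsum board = L/(kA) = 0.115/(0.171·13.1) = 0.05134 K/W
  R_cellular glass = L/(kA) = 0.169/(0.0481·13.1) = 0.2682 K/W
ΣR = 0.007340 + 0.05134 + 0.2682 = 0.3269 K/W
Q = ΔT/ΣR = (22.5 °C − -5.74 °C)/0.3269 = 86.39 W
From the inner boundary to the gypsum board/cellular glass interface, ΣR_partial = 0.05868 K/W.
T_interface = T_in − Q·ΣR_partial = 22.5 °C − (86.39)(0.05868) = 17.4 °C

T = 17.4 °C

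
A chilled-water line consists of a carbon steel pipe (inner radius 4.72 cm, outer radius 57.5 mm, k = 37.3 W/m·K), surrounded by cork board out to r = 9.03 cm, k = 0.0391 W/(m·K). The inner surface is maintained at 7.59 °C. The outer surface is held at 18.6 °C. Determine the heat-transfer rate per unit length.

Series thermal resistances, inner to outer:
  R'_carbon steel = ln(0.0575/0.0472)/(2πk) = 0.1974/(2π·37.3) = 8.422×10^-4 m·K/W
  R'_cork board = ln(0.0903/0.0575)/(2πk) = 0.4514/(2π·0.0391) = 1.837 m·K/W
ΣR = 8.422×10^-4 + 1.837 = 1.838 m·K/W
Q' = ΔT/ΣR = (7.59 °C − 18.6 °C)/1.838 = -5.99 W/m
(Negative Q' ⇒ heat flows inward; heat gain = 5.99 W/m.)

Q' = 5.99 W/m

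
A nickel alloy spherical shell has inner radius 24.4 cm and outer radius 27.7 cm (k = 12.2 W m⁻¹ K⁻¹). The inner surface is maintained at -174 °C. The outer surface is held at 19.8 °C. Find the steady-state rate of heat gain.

Q = 60900 W

Q = 4πk·ΔT/(1/r₁ − 1/r₂) = 4π × 12.2 × 193.8 / (1/0.244 − 1/0.277) = 60900 W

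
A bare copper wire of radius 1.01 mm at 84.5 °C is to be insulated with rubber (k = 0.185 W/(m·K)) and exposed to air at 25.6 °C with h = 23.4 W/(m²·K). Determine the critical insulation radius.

For a cylinder, r_cr = k_ins/h = 0.185/23.4 = 0.00791 m = 0.791 cm

r_cr = 0.791 cm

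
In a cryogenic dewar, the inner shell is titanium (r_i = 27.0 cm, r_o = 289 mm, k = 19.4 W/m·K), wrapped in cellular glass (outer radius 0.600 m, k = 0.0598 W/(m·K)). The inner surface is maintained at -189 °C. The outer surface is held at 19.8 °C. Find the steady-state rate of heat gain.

Q = 87.4 W

Resistance network (inner→outer):
  R_titanium = (1/0.270 − 1/0.289)/(4πk) = 0.2435/(4π·19.4) = 9.988×10^-4 K/W
  R_cellular glass = (1/0.289 − 1/0.600)/(4πk) = 1.794/(4π·0.0598) = 2.387 K/W
ΣR = 9.988×10^-4 + 2.387 = 2.388 K/W
Q = ΔT/ΣR = (-189 °C − 19.8 °C)/2.388 = -87.4 W
(Negative Q ⇒ heat flows inward; heat gain = 87.4 W.)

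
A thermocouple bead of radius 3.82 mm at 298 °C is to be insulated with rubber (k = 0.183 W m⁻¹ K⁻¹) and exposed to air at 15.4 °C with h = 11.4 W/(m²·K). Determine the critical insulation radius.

r_cr = 3.21 cm

For a sphere, r_cr = 2k_ins/h = 2·0.183/11.4 = 0.0321 m = 3.21 cm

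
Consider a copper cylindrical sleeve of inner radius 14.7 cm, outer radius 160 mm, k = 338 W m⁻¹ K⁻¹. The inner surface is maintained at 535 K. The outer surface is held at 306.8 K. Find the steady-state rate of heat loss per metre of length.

Q' = 2πk·ΔT/ln(r₂/r₁) = 2π × 338 × 228.2 / ln(0.160/0.147) = 5.72×10^6 W/m

Q' = 5720 kW/m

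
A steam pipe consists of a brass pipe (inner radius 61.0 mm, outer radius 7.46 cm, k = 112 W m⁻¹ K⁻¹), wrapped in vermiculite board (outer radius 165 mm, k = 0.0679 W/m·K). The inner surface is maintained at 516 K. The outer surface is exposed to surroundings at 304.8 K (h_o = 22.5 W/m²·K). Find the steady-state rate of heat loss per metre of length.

Resistance network (inner→outer):
  R'_brass = ln(0.0746/0.0610)/(2πk) = 0.2013/(2π·112) = 2.860×10^-4 m·K/W
  R'_vermiculite board = ln(0.165/0.0746)/(2πk) = 0.7938/(2π·0.0679) = 1.861 m·K/W
  R'_conv,out = 1/(2πr h) = 1/(2π·0.165·22.5) = 0.04287 m·K/W
ΣR = 2.860×10^-4 + 1.861 + 0.04287 = 1.904 m·K/W
Q' = ΔT/ΣR = (516 K − 304.8 K)/1.904 = 111 W/m

Q' = 111 W/m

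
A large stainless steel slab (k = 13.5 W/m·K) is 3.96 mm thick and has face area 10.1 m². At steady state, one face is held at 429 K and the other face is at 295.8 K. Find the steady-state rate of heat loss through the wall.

Q = kA·ΔT/L = 13.5 × 10.1 × |429 K − 295.8 K| / 0.00396 = 4.59×10^6 W

Q = 4590 kW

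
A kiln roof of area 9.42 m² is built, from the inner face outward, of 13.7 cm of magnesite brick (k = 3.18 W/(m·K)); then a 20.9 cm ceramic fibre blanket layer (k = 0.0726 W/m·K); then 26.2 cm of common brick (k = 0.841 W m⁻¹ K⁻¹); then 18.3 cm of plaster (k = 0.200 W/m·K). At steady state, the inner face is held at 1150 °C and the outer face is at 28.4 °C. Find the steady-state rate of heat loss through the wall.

Series thermal resistances, inner to outer:
  R_magnesite brick = L/(kA) = 0.137/(3.18·9.42) = 0.004573 K/W
  R_ceramic fibre blanket = L/(kA) = 0.209/(0.0726·9.42) = 0.3056 K/W
  R_common brick = L/(kA) = 0.262/(0.841·9.42) = 0.03307 K/W
  R_plaster = L/(kA) = 0.183/(0.200·9.42) = 0.09713 K/W
ΣR = 0.004573 + 0.3056 + 0.03307 + 0.09713 = 0.4404 K/W
Q = ΔT/ΣR = (1150 °C − 28.4 °C)/0.4404 = 2550 W

Q = 2.55 kW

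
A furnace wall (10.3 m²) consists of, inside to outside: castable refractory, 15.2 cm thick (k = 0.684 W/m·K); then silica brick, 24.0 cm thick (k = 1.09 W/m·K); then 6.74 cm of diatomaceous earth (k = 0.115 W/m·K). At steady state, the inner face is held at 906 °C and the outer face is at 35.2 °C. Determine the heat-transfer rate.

Q = 8.72 kW

Resistance network (inner→outer):
  R_castable refractory = L/(kA) = 0.152/(0.684·10.3) = 0.02157 K/W
  R_silica brick = L/(kA) = 0.240/(1.09·10.3) = 0.02138 K/W
  R_diatomaceous earth = L/(kA) = 0.0674/(0.115·10.3) = 0.05690 K/W
ΣR = 0.02157 + 0.02138 + 0.05690 = 0.09985 K/W
Q = ΔT/ΣR = (906 °C − 35.2 °C)/0.09985 = 8720 W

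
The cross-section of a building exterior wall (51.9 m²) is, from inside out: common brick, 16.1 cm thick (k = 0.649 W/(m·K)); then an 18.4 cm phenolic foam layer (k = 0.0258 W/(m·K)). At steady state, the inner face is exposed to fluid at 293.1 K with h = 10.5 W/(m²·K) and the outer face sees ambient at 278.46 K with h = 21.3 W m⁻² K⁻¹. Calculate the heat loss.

Q = 101 W

Resistance network (inner→outer):
  R_conv,in = 1/(hA) = 1/(10.5·51.9) = 0.001835 K/W
  R_common brick = L/(kA) = 0.161/(0.649·51.9) = 0.004780 K/W
  R_phenolic foam = L/(kA) = 0.184/(0.0258·51.9) = 0.1374 K/W
  R_conv,out = 1/(hA) = 1/(21.3·51.9) = 9.046×10^-4 K/W
ΣR = 0.001835 + 0.004780 + 0.1374 + 9.046×10^-4 = 0.1449 K/W
Q = ΔT/ΣR = (293.1 K − 278.46 K)/0.1449 = 101 W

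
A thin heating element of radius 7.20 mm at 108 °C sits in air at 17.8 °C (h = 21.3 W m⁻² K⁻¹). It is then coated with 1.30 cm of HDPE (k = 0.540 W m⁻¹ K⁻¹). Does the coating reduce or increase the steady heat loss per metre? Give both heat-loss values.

Critical radius for a cylinder: r_cr = k/h = 0.0254 m = 2.54 cm.
Outer radius after coating: r₂ = 0.00720 + 0.0130 = 0.02020 m.
Since r₁ < r_cr and r₂ ≤ r_cr, the coating moves toward the maximum at r_cr — heat loss rises.
Bare: R = 1/(2πr₁h) = 1.038 m·K/W; Q = 90.2/1.038 = 86.9 W/m.
Coated: R = R_cond + R_conv = 0.6739 m·K/W; Q = 90.2/0.6739 = 134 W/m.

increases: 86.9 → 134 W/m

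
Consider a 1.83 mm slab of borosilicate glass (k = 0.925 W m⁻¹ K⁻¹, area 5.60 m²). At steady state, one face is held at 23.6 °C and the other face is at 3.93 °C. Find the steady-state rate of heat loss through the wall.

Q = kA·ΔT/L = 0.925 × 5.60 × |23.6 °C − 3.93 °C| / 0.00183 = 55700 W

Q = 55700 W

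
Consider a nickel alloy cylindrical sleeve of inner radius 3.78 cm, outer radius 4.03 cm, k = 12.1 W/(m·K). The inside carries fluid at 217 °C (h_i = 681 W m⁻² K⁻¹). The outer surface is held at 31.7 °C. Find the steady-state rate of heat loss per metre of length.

Q' = 26.4 kW/m

Treat each layer as a resistance in series:
  R'_conv,in = 1/(2πr h) = 1/(2π·0.0378·681) = 0.006183 m·K/W
  R'_nickel alloy = ln(0.0403/0.0378)/(2πk) = 0.06404/(2π·12.1) = 8.424×10^-4 m·K/W
ΣR = 0.006183 + 8.424×10^-4 = 0.007025 m·K/W
Q' = ΔT/ΣR = (217 °C − 31.7 °C)/0.007025 = 26400 W/m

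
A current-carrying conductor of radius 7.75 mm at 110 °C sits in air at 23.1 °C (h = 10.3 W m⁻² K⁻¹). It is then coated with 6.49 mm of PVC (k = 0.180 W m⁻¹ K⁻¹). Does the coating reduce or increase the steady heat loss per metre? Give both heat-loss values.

increases: 43.6 → 53.5 W/m

Critical radius for a cylinder: r_cr = k/h = 0.0175 m = 1.75 cm.
Outer radius after coating: r₂ = 0.00775 + 0.00649 = 0.01424 m.
Since r₁ < r_cr and r₂ ≤ r_cr, the coating moves toward the maximum at r_cr — heat loss rises.
Bare: R = 1/(2πr₁h) = 1.994 m·K/W; Q = 86.9/1.994 = 43.6 W/m.
Coated: R = R_cond + R_conv = 1.623 m·K/W; Q = 86.9/1.623 = 53.5 W/m.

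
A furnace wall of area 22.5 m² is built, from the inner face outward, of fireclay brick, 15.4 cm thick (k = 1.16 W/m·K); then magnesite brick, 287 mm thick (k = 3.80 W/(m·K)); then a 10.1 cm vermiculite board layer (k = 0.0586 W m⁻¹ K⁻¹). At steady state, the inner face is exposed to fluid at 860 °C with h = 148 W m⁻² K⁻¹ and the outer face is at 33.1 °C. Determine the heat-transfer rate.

Treat each layer as a resistance in series:
  R_conv,in = 1/(hA) = 1/(148·22.5) = 3.003×10^-4 K/W
  R_fireclay brick = L/(kA) = 0.154/(1.16·22.5) = 0.005900 K/W
  R_magnesite brick = L/(kA) = 0.287/(3.80·22.5) = 0.003357 K/W
  R_vermiculite board = L/(kA) = 0.101/(0.0586·22.5) = 0.07660 K/W
ΣR = 3.003×10^-4 + 0.005900 + 0.003357 + 0.07660 = 0.08616 K/W
Q = ΔT/ΣR = (860 °C − 33.1 °C)/0.08616 = 9600 W

Q = 9.60 kW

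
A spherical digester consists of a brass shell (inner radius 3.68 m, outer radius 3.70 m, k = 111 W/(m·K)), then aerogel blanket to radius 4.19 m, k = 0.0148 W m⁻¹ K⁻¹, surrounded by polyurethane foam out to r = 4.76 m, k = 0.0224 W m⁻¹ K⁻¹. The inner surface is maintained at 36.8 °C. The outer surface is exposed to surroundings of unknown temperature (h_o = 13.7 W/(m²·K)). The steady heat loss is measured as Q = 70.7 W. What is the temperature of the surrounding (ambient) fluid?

T_out = 17.6 °C

Sum the resistances:
  R_brass = (1/3.68 − 1/3.70)/(4πk) = 0.001469/(4π·111) = 1.053×10^-6 K/W
  R_aerogel blanket = (1/3.70 − 1/4.19)/(4πk) = 0.03161/(4π·0.0148) = 0.1699 K/W
  R_polyurethane foam = (1/4.19 − 1/4.76)/(4πk) = 0.02858/(4π·0.0224) = 0.1015 K/W
  R_conv,out = 1/(4πr²h) = 1/(4π·4.76²·13.7) = 2.564×10^-4 K/W
ΣR = 0.2717 K/W
ΔT = Q·ΣR = 70.7 × 0.2717 = 19.21 K
Heat flows outward, so T_out = T_in − ΔT = 36.8 − 19.21 = 17.6 °C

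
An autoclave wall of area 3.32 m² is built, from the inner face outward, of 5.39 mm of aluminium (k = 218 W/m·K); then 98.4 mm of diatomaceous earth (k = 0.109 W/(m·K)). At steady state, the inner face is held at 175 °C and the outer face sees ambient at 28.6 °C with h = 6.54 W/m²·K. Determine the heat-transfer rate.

Q = 460 W

Resistance network (inner→outer):
  R_aluminium = L/(kA) = 0.00539/(218·3.32) = 7.447×10^-6 K/W
  R_diatomaceous earth = L/(kA) = 0.0984/(0.109·3.32) = 0.2719 K/W
  R_conv,out = 1/(hA) = 1/(6.54·3.32) = 0.04606 K/W
ΣR = 7.447×10^-6 + 0.2719 + 0.04606 = 0.3180 K/W
Q = ΔT/ΣR = (175 °C − 28.6 °C)/0.3180 = 460 W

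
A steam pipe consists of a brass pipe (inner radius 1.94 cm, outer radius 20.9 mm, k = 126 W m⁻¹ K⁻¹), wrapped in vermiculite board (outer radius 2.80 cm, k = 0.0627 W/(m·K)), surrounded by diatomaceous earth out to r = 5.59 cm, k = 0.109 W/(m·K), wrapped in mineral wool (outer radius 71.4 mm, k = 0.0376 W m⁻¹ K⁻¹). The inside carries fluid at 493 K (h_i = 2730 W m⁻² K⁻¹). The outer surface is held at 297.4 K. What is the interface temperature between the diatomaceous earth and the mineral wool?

T = 370.0 K

Series thermal resistances, inner to outer:
  R'_conv,in = 1/(2πr h) = 1/(2π·0.0194·2730) = 0.003005 m·K/W
  R'_brass = ln(0.0209/0.0194)/(2πk) = 0.07448/(2π·126) = 9.407×10^-5 m·K/W
  R'_vermiculite board = ln(0.0280/0.0209)/(2πk) = 0.2925/(2π·0.0627) = 0.7424 m·K/W
  R'_diatomaceous earth = ln(0.0559/0.0280)/(2πk) = 0.6914/(2π·0.109) = 1.009 m·K/W
  R'_mineral wool = ln(0.0714/0.0559)/(2πk) = 0.2447/(2π·0.0376) = 1.036 m·K/W
ΣR = 0.003005 + 9.407×10^-5 + 0.7424 + 1.009 + 1.036 = 2.790 m·K/W
Q' = ΔT/ΣR = (493 K − 297.4 K)/2.790 = 70.11 W/m
From the inner boundary to the diatomaceous earth/mineral wool interface, ΣR_partial = 1.754 m·K/W.
T_interface = T_in − Q'·ΣR_partial = 493 K − (70.11)(1.754) = 370.0 K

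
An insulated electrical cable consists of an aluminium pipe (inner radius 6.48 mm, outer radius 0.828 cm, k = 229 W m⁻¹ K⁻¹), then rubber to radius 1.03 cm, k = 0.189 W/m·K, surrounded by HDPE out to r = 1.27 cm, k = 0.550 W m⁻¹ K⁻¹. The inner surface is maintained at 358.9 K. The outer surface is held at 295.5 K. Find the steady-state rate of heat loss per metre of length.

Q' = 259 W/m

Treat each layer as a resistance in series:
  R'_aluminium = ln(0.00828/0.00648)/(2πk) = 0.2451/(2π·229) = 1.704×10^-4 m·K/W
  R'_rubber = ln(0.0103/0.00828)/(2πk) = 0.2183/(2π·0.189) = 0.1838 m·K/W
  R'_HDPE = ln(0.0127/0.0103)/(2πk) = 0.2095/(2π·0.550) = 0.06061 m·K/W
ΣR = 1.704×10^-4 + 0.1838 + 0.06061 = 0.2446 m·K/W
Q' = ΔT/ΣR = (358.9 K − 295.5 K)/0.2446 = 259 W/m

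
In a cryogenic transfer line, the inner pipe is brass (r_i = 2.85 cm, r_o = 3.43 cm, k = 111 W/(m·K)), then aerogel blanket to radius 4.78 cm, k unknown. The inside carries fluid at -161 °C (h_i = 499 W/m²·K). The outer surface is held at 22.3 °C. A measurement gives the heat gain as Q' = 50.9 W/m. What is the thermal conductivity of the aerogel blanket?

k = 0.0147 W/m·K

ΣR = ΔT/Q' = |-161 − 22.3|/50.9 = 3.601 m·K/W
Known resistances:
  R'_conv,in = 1/(2πr h) = 1/(2π·0.0285·499) = 0.01119 m·K/W
  R'_brass = ln(0.0343/0.0285)/(2πk) = 0.1852/(2π·111) = 2.656×10^-4 m·K/W
R_aerogel blanket = ΣR − ΣR_known = 3.601 − 0.01146 = 3.590 m·K/W
ln(r₂/r₁)/(2πk) = 3.590 ⇒ k = 0.3319/(2π·3.590) = 0.0147 W/m·K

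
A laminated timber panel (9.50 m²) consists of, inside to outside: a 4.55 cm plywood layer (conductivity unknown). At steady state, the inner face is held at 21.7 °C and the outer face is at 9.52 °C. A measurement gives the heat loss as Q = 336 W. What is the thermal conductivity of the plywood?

k = 0.132 W/m·K

ΣR = ΔT/Q = |21.7 − 9.52|/336 = 0.03625 K/W
L/(kA) = 0.03625 ⇒ k = 0.0455/(0.03625·9.50) = 0.132 W/m·K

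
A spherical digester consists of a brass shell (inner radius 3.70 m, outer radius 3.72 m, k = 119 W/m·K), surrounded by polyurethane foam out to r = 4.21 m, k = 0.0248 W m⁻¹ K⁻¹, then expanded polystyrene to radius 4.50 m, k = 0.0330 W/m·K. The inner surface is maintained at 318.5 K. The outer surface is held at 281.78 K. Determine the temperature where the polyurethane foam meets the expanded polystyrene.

Resistance network (inner→outer):
  R_brass = (1/3.70 − 1/3.72)/(4πk) = 0.001453/(4π·119) = 9.717×10^-7 K/W
  R_polyurethane foam = (1/3.72 − 1/4.21)/(4πk) = 0.03129/(4π·0.0248) = 0.1004 K/W
  R_expanded polystyrene = (1/4.21 − 1/4.50)/(4πk) = 0.01531/(4π·0.0330) = 0.03691 K/W
ΣR = 9.717×10^-7 + 0.1004 + 0.03691 = 0.1373 K/W
Q = ΔT/ΣR = (318.5 K − 281.78 K)/0.1373 = 267.4 W
From the inner boundary to the polyurethane foam/expanded polystyrene interface, ΣR_partial = 0.1004 K/W.
T_interface = T_in − Q·ΣR_partial = 318.5 K − (267.4)(0.1004) = 291.7 K

T = 291.7 K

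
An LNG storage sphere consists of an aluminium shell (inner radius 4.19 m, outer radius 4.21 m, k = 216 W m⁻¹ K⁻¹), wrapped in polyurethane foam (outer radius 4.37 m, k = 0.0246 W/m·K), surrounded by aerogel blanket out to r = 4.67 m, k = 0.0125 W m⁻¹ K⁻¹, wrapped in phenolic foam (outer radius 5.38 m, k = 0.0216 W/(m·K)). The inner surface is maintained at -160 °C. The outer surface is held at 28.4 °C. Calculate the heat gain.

Q = 834 W

Treat each layer as a resistance in series:
  R_aluminium = (1/4.19 − 1/4.21)/(4πk) = 0.001134/(4π·216) = 4.177×10^-7 K/W
  R_polyurethane foam = (1/4.21 − 1/4.37)/(4πk) = 0.008697/(4π·0.0246) = 0.02813 K/W
  R_aerogel blanket = (1/4.37 − 1/4.67)/(4πk) = 0.01470/(4π·0.0125) = 0.09358 K/W
  R_phenolic foam = (1/4.67 − 1/5.38)/(4πk) = 0.02826/(4π·0.0216) = 0.1041 K/W
ΣR = 4.177×10^-7 + 0.02813 + 0.09358 + 0.1041 = 0.2258 K/W
Q = ΔT/ΣR = (-160 °C − 28.4 °C)/0.2258 = -834 W
(Negative Q ⇒ heat flows inward; heat gain = 834 W.)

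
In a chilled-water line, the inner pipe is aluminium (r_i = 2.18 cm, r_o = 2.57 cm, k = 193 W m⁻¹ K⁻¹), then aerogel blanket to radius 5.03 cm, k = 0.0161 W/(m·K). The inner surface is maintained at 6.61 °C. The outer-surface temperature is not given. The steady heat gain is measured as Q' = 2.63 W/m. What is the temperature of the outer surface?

T_out = 24.1 °C

Sum the resistances:
  R'_aluminium = ln(0.0257/0.0218)/(2πk) = 0.1646/(2π·193) = 1.357×10^-4 m·K/W
  R'_aerogel blanket = ln(0.0503/0.0257)/(2πk) = 0.6715/(2π·0.0161) = 6.638 m·K/W
ΣR = 6.638 m·K/W
ΔT = Q'·ΣR = 2.63 × 6.638 = 17.46 K
Heat flows inward, so T_out = T_in + ΔT = 6.61 + 17.46 = 24.1 °C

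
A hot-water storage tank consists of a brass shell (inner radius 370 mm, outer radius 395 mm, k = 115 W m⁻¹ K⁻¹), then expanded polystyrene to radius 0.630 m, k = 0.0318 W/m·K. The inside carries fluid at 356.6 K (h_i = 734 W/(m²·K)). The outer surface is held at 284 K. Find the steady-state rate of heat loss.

Q = 30.7 W

Treat each layer as a resistance in series:
  R_conv,in = 1/(4πr²h) = 1/(4π·0.370²·734) = 7.919×10^-4 K/W
  R_brass = (1/0.370 − 1/0.395)/(4πk) = 0.1711/(4π·115) = 1.184×10^-4 K/W
  R_expanded polystyrene = (1/0.395 − 1/0.630)/(4πk) = 0.9443/(4π·0.0318) = 2.363 K/W
ΣR = 7.919×10^-4 + 1.184×10^-4 + 2.363 = 2.364 K/W
Q = ΔT/ΣR = (356.6 K − 284 K)/2.364 = 30.7 W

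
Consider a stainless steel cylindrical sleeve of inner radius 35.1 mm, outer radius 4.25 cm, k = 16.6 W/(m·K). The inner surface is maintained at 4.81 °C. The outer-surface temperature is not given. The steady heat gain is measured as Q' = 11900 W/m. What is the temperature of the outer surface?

Series resistances:
  R'_stainless steel = ln(0.0425/0.0351)/(2πk) = 0.1913/(2π·16.6) = 0.001834 m·K/W
ΣR = 0.001834 m·K/W
ΔT = Q'·ΣR = 11900 × 0.001834 = 21.82 K
Heat flows inward, so T_out = T_in + ΔT = 4.81 + 21.82 = 26.6 °C

T_out = 26.6 °C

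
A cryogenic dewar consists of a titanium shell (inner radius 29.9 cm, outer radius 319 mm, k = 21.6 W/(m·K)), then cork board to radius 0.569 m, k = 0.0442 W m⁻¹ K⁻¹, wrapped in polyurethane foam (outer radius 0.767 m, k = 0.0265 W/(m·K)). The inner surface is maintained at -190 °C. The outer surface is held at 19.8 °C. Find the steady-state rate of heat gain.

Q = 54.6 W

Treat each layer as a resistance in series:
  R_titanium = (1/0.299 − 1/0.319)/(4πk) = 0.2097/(4π·21.6) = 7.725×10^-4 K/W
  R_cork board = (1/0.319 − 1/0.569)/(4πk) = 1.377/(4π·0.0442) = 2.480 K/W
  R_polyurethane foam = (1/0.569 − 1/0.767)/(4πk) = 0.4537/(4π·0.0265) = 1.362 K/W
ΣR = 7.725×10^-4 + 2.480 + 1.362 = 3.843 K/W
Q = ΔT/ΣR = (-190 °C − 19.8 °C)/3.843 = -54.6 W
(Negative Q ⇒ heat flows inward; heat gain = 54.6 W.)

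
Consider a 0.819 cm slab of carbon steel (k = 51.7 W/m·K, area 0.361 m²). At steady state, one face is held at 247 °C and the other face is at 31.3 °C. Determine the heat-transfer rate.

Q = 4.92×10^5 W

Q = kA·ΔT/L = 51.7 × 0.361 × |247 °C − 31.3 °C| / 0.00819 = 4.92×10^5 W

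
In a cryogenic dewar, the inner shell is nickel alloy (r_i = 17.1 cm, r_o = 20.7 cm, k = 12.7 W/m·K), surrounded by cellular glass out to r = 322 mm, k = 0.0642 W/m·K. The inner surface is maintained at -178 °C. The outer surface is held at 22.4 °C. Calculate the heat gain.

Q = 93.4 W

Series thermal resistances, inner to outer:
  R_nickel alloy = (1/0.171 − 1/0.207)/(4πk) = 1.017/(4π·12.7) = 0.006373 K/W
  R_cellular glass = (1/0.207 − 1/0.322)/(4πk) = 1.725/(4π·0.0642) = 2.139 K/W
ΣR = 0.006373 + 2.139 = 2.145 K/W
Q = ΔT/ΣR = (-178 °C − 22.4 °C)/2.145 = -93.4 W
(Negative Q ⇒ heat flows inward; heat gain = 93.4 W.)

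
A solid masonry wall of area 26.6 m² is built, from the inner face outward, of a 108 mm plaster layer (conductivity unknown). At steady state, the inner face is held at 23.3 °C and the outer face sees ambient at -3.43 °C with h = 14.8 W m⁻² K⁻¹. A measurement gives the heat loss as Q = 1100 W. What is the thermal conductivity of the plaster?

k = 0.187 W/m·K

ΣR = ΔT/Q = |23.3 − -3.43|/1100 = 0.02430 K/W
Known resistances:
  R_conv,out = 1/(hA) = 1/(14.8·26.6) = 0.002540 K/W
R_plaster = ΣR − ΣR_known = 0.02430 − 0.002540 = 0.02176 K/W
L/(kA) = 0.02176 ⇒ k = 0.108/(0.02176·26.6) = 0.187 W/m·K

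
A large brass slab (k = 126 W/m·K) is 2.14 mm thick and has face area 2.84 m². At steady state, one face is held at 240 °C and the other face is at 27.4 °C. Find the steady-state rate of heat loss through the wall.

Q = kA·ΔT/L = 126 × 2.84 × |240 °C − 27.4 °C| / 0.00214 = 3.55×10^7 W

Q = 35500 kW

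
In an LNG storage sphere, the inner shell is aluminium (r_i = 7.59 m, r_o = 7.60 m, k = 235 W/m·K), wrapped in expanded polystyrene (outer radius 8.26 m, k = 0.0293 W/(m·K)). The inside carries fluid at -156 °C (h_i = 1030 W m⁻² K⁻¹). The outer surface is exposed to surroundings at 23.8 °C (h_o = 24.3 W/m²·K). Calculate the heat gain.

Q = 6.29 kW

Series thermal resistances, inner to outer:
  R_conv,in = 1/(4πr²h) = 1/(4π·7.59²·1030) = 1.341×10^-6 K/W
  R_aluminium = (1/7.59 − 1/7.60)/(4πk) = 1.734×10^-4/(4π·235) = 5.870×10^-8 K/W
  R_expanded polystyrene = (1/7.60 − 1/8.26)/(4πk) = 0.01051/(4π·0.0293) = 0.02855 K/W
  R_conv,out = 1/(4πr²h) = 1/(4π·8.26²·24.3) = 4.800×10^-5 K/W
ΣR = 1.341×10^-6 + 5.870×10^-8 + 0.02855 + 4.800×10^-5 = 0.02860 K/W
Q = ΔT/ΣR = (-156 °C − 23.8 °C)/0.02860 = -6290 W
(Negative Q ⇒ heat flows inward; heat gain = 6290 W.)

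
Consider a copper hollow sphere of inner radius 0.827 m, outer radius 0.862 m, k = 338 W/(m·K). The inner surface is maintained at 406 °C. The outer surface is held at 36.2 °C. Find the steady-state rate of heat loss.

Q = 3.20×10^7 W

Q = 4πk·ΔT/(1/r₁ − 1/r₂) = 4π × 338 × 369.8 / (1/0.827 − 1/0.862) = 3.20×10^7 W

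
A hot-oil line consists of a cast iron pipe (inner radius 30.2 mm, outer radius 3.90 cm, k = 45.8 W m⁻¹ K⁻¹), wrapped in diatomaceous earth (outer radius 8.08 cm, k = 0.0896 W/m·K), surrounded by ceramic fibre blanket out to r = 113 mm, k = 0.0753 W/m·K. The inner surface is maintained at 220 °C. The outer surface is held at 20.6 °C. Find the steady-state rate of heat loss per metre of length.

Resistance network (inner→outer):
  R'_cast iron = ln(0.0390/0.0302)/(2πk) = 0.2557/(2π·45.8) = 8.886×10^-4 m·K/W
  R'_diatomaceous earth = ln(0.0808/0.0390)/(2πk) = 0.7284/(2π·0.0896) = 1.294 m·K/W
  R'_ceramic fibre blanket = ln(0.113/0.0808)/(2πk) = 0.3354/(2π·0.0753) = 0.7089 m·K/W
ΣR = 8.886×10^-4 + 1.294 + 0.7089 = 2.004 m·K/W
Q' = ΔT/ΣR = (220 °C − 20.6 °C)/2.004 = 99.5 W/m

Q' = 99.5 W/m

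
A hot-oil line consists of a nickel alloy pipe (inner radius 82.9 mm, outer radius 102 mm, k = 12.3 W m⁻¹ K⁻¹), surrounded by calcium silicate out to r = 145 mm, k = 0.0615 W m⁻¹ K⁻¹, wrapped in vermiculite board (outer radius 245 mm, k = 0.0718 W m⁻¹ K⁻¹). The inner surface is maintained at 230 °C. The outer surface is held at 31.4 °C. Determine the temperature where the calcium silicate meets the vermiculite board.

T = 143 °C

Resistance network (inner→outer):
  R'_nickel alloy = ln(0.102/0.0829)/(2πk) = 0.2073/(2π·12.3) = 0.002683 m·K/W
  R'_calcium silicate = ln(0.145/0.102)/(2πk) = 0.3518/(2π·0.0615) = 0.9103 m·K/W
  R'_vermiculite board = ln(0.245/0.145)/(2πk) = 0.5245/(2π·0.0718) = 1.163 m·K/W
ΣR = 0.002683 + 0.9103 + 1.163 = 2.076 m·K/W
Q' = ΔT/ΣR = (230 °C − 31.4 °C)/2.076 = 95.66 W/m
From the inner boundary to the calcium silicate/vermiculite board interface, ΣR_partial = 0.9130 m·K/W.
T_interface = T_in − Q'·ΣR_partial = 230 °C − (95.66)(0.9130) = 143 °C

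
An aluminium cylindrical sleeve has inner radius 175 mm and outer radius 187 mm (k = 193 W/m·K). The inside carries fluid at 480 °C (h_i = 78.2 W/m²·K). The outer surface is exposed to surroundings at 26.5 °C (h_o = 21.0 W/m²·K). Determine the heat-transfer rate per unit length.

Q' = 8.69 kW/m

Series thermal resistances, inner to outer:
  R'_conv,in = 1/(2πr h) = 1/(2π·0.175·78.2) = 0.01163 m·K/W
  R'_aluminium = ln(0.187/0.175)/(2πk) = 0.06632/(2π·193) = 5.469×10^-5 m·K/W
  R'_conv,out = 1/(2πr h) = 1/(2π·0.187·21.0) = 0.04053 m·K/W
ΣR = 0.01163 + 5.469×10^-5 + 0.04053 = 0.05221 m·K/W
Q' = ΔT/ΣR = (480 °C − 26.5 °C)/0.05221 = 8690 W/m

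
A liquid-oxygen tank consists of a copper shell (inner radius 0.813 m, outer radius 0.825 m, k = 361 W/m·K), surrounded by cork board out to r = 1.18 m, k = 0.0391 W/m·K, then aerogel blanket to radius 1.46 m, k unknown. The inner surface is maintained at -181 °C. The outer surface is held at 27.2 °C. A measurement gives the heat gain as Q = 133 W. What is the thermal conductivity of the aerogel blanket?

ΣR = ΔT/Q = |-181 − 27.2|/133 = 1.565 K/W
Known resistances:
  R_copper = (1/0.813 − 1/0.825)/(4πk) = 0.01789/(4π·361) = 3.944×10^-6 K/W
  R_cork board = (1/0.825 − 1/1.18)/(4πk) = 0.3647/(4π·0.0391) = 0.7422 K/W
R_aerogel blanket = ΣR − ΣR_known = 1.565 − 0.7422 = 0.8228 K/W
(1/r₁−1/r₂)/(4πk) = 0.8228 ⇒ k = 0.1625/(4π·0.8228) = 0.0157 W/m·K

k = 0.0157 W/m·K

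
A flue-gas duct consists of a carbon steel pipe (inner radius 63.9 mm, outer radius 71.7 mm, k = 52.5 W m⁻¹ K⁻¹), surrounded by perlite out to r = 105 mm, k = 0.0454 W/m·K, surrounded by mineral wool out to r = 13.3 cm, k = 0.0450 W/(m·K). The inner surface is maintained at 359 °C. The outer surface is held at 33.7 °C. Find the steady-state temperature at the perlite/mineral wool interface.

Resistance network (inner→outer):
  R'_carbon steel = ln(0.0717/0.0639)/(2πk) = 0.1152/(2π·52.5) = 3.491×10^-4 m·K/W
  R'_perlite = ln(0.105/0.0717)/(2πk) = 0.3815/(2π·0.0454) = 1.337 m·K/W
  R'_mineral wool = ln(0.133/0.105)/(2πk) = 0.2364/(2π·0.0450) = 0.8361 m·K/W
ΣR = 3.491×10^-4 + 1.337 + 0.8361 = 2.173 m·K/W
Q' = ΔT/ΣR = (359 °C − 33.7 °C)/2.173 = 149.7 W/m
From the inner boundary to the perlite/mineral wool interface, ΣR_partial = 1.337 m·K/W.
T_interface = T_in − Q'·ΣR_partial = 359 °C − (149.7)(1.337) = 159 °C

T = 159 °C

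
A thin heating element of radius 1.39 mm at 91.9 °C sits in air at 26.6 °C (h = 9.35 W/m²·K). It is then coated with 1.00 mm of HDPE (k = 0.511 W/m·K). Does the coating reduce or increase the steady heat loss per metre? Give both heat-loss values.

Critical radius for a cylinder: r_cr = k/h = 0.0547 m = 5.47 cm.
Outer radius after coating: r₂ = 0.00139 + 0.00100 = 0.00239 m.
Since r₁ < r_cr and r₂ ≤ r_cr, the coating moves toward the maximum at r_cr — heat loss rises.
Bare: R = 1/(2πr₁h) = 12.25 m·K/W; Q = 65.3/12.25 = 5.33 W/m.
Coated: R = R_cond + R_conv = 7.291 m·K/W; Q = 65.3/7.291 = 8.96 W/m.

increases: 5.33 → 8.96 W/m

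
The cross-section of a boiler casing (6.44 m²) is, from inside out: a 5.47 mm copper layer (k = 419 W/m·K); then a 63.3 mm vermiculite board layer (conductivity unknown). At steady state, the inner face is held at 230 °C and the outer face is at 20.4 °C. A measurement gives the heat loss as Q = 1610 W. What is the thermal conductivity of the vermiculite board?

ΣR = ΔT/Q = |230 − 20.4|/1610 = 0.1302 K/W
Known resistances:
  R_copper = L/(kA) = 0.00547/(419·6.44) = 2.027×10^-6 K/W
R_vermiculite board = ΣR − ΣR_known = 0.1302 − 2.027×10^-6 = 0.1302 K/W
L/(kA) = 0.1302 ⇒ k = 0.0633/(0.1302·6.44) = 0.0755 W/m·K

k = 0.0755 W/m·K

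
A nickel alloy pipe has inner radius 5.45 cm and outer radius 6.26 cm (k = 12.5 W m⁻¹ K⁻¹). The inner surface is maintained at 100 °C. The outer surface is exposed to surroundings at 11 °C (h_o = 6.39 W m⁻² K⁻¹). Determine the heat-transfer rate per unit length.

Treat each layer as a resistance in series:
  R'_nickel alloy = ln(0.0626/0.0545)/(2πk) = 0.1386/(2π·12.5) = 0.001764 m·K/W
  R'_conv,out = 1/(2πr h) = 1/(2π·0.0626·6.39) = 0.3979 m·K/W
ΣR = 0.001764 + 0.3979 = 0.3997 m·K/W
Q' = ΔT/ΣR = (100 °C − 11 °C)/0.3997 = 223 W/m

Q' = 223 W/m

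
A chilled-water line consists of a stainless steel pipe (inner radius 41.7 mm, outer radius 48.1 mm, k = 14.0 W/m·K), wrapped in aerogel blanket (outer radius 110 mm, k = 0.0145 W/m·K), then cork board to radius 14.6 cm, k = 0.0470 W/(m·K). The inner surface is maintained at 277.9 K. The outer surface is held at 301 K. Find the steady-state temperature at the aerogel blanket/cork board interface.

Resistance network (inner→outer):
  R'_stainless steel = ln(0.0481/0.0417)/(2πk) = 0.1428/(2π·14.0) = 0.001623 m·K/W
  R'_aerogel blanket = ln(0.110/0.0481)/(2πk) = 0.8272/(2π·0.0145) = 9.079 m·K/W
  R'_cork board = ln(0.146/0.110)/(2πk) = 0.2831/(2π·0.0470) = 0.9587 m·K/W
ΣR = 0.001623 + 9.079 + 0.9587 = 10.04 m·K/W
Q' = ΔT/ΣR = (277.9 K − 301 K)/10.04 = -2.301 W/m
From the inner boundary to the aerogel blanket/cork board interface, ΣR_partial = 9.081 m·K/W.
T_interface = T_in − Q'·ΣR_partial = 277.9 K − (-2.301)(9.081) = 298.8 K

T = 298.8 K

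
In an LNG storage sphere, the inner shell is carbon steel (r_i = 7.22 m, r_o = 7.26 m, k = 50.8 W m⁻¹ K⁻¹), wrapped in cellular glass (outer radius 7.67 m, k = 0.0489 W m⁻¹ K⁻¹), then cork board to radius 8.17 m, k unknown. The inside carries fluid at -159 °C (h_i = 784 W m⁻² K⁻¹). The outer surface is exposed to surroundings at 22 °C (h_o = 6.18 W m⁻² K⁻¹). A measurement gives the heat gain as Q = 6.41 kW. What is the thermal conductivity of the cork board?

ΣR = ΔT/Q = |-159 − 22|/6410 = 0.02824 K/W
Known resistances:
  R_conv,in = 1/(4πr²h) = 1/(4π·7.22²·784) = 1.947×10^-6 K/W
  R_carbon steel = (1/7.22 − 1/7.26)/(4πk) = 7.631×10^-4/(4π·50.8) = 1.195×10^-6 K/W
  R_cellular glass = (1/7.26 − 1/7.67)/(4πk) = 0.007363/(4π·0.0489) = 0.01198 K/W
  R_conv,out = 1/(4πr²h) = 1/(4π·8.17²·6.18) = 1.929×10^-4 K/W
R_cork board = ΣR − ΣR_known = 0.02824 − 0.01218 = 0.01606 K/W
(1/r₁−1/r₂)/(4πk) = 0.01606 ⇒ k = 0.007979/(4π·0.01606) = 0.0395 W/m·K

k = 0.0395 W/m·K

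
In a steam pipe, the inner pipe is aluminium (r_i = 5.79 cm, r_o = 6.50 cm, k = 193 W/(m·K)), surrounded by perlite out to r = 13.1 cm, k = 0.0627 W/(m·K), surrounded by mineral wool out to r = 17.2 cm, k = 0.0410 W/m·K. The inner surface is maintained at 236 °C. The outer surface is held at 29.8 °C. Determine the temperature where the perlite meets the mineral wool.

T = 107 °C

Resistance network (inner→outer):
  R'_aluminium = ln(0.0650/0.0579)/(2πk) = 0.1157/(2π·193) = 9.539×10^-5 m·K/W
  R'_perlite = ln(0.131/0.0650)/(2πk) = 0.7008/(2π·0.0627) = 1.779 m·K/W
  R'_mineral wool = ln(0.172/0.131)/(2πk) = 0.2723/(2π·0.0410) = 1.057 m·K/W
ΣR = 9.539×10^-5 + 1.779 + 1.057 = 2.836 m·K/W
Q' = ΔT/ΣR = (236 °C − 29.8 °C)/2.836 = 72.71 W/m
From the inner boundary to the perlite/mineral wool interface, ΣR_partial = 1.779 m·K/W.
T_interface = T_in − Q'·ΣR_partial = 236 °C − (72.71)(1.779) = 107 °C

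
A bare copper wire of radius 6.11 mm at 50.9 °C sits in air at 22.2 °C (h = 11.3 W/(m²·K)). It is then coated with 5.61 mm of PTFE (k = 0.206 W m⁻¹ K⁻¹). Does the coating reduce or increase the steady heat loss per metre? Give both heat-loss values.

increases: 12.5 → 16.8 W/m

Critical radius for a cylinder: r_cr = k/h = 0.0182 m = 1.82 cm.
Outer radius after coating: r₂ = 0.00611 + 0.00561 = 0.01172 m.
Since r₁ < r_cr and r₂ ≤ r_cr, the coating moves toward the maximum at r_cr — heat loss rises.
Bare: R = 1/(2πr₁h) = 2.305 m·K/W; Q = 28.7/2.305 = 12.5 W/m.
Coated: R = R_cond + R_conv = 1.705 m·K/W; Q = 28.7/1.705 = 16.8 W/m.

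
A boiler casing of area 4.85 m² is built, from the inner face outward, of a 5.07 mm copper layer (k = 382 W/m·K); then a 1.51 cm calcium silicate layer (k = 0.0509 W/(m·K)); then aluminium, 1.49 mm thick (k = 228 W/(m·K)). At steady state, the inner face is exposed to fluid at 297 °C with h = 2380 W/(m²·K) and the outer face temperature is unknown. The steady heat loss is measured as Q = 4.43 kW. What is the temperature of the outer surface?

Series resistances:
  R_conv,in = 1/(hA) = 1/(2380·4.85) = 8.663×10^-5 K/W
  R_copper = L/(kA) = 0.00507/(382·4.85) = 2.737×10^-6 K/W
  R_calcium silicate = L/(kA) = 0.0151/(0.0509·4.85) = 0.06117 K/W
  R_aluminium = L/(kA) = 0.00149/(228·4.85) = 1.347×10^-6 K/W
ΣR = 0.06126 K/W
ΔT = Q·ΣR = 4430 × 0.06126 = 271.4 K
Heat flows outward, so T_out = T_in − ΔT = 297 − 271.4 = 25.6 °C

T_out = 25.6 °C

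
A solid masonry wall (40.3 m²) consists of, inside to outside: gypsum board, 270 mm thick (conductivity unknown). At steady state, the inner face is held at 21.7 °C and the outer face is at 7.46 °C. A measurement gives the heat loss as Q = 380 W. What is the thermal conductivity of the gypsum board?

ΣR = ΔT/Q = |21.7 − 7.46|/380 = 0.03747 K/W
L/(kA) = 0.03747 ⇒ k = 0.270/(0.03747·40.3) = 0.179 W/m·K

k = 0.179 W/m·K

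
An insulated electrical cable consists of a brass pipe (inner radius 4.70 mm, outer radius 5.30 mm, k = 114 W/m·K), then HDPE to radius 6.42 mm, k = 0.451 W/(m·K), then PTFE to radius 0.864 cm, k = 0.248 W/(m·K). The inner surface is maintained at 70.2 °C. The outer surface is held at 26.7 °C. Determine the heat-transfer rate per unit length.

Series thermal resistances, inner to outer:
  R'_brass = ln(0.00530/0.00470)/(2πk) = 0.1201/(2π·114) = 1.677×10^-4 m·K/W
  R'_HDPE = ln(0.00642/0.00530)/(2πk) = 0.1917/(2π·0.451) = 0.06765 m·K/W
  R'_PTFE = ln(0.00864/0.00642)/(2πk) = 0.2970/(2π·0.248) = 0.1906 m·K/W
ΣR = 1.677×10^-4 + 0.06765 + 0.1906 = 0.2584 m·K/W
Q' = ΔT/ΣR = (70.2 °C − 26.7 °C)/0.2584 = 168 W/m

Q' = 168 W/m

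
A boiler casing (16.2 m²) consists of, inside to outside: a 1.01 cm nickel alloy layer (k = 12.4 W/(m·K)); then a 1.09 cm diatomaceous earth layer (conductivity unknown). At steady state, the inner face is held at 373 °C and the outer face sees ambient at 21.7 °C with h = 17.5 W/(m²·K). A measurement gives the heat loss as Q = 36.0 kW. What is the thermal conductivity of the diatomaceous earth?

k = 0.109 W/m·K

ΣR = ΔT/Q = |373 − 21.7|/36000 = 0.009758 K/W
Known resistances:
  R_nickel alloy = L/(kA) = 0.0101/(12.4·16.2) = 5.028×10^-5 K/W
  R_conv,out = 1/(hA) = 1/(17.5·16.2) = 0.003527 K/W
R_diatomaceous earth = ΣR − ΣR_known = 0.009758 − 0.003577 = 0.006181 K/W
L/(kA) = 0.006181 ⇒ k = 0.0109/(0.006181·16.2) = 0.109 W/m·K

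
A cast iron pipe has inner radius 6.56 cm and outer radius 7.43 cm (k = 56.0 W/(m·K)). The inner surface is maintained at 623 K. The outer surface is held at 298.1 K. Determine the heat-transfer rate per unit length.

Q' = 9.18×10^5 W/m

Q' = 2πk·ΔT/ln(r₂/r₁) = 2π × 56.0 × 324.9 / ln(0.0743/0.0656) = 9.18×10^5 W/m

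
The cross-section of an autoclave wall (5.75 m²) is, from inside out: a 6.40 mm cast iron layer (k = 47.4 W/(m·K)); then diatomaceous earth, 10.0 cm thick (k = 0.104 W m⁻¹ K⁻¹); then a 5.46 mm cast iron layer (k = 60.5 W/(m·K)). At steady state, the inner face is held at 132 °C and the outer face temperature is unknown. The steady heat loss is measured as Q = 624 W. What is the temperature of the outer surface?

T_out = 27.6 °C

Series resistances:
  R_cast iron = L/(kA) = 0.00640/(47.4·5.75) = 2.348×10^-5 K/W
  R_diatomaceous earth = L/(kA) = 0.100/(0.104·5.75) = 0.1672 K/W
  R_cast iron = L/(kA) = 0.00546/(60.5·5.75) = 1.570×10^-5 K/W
ΣR = 0.1673 K/W
ΔT = Q·ΣR = 624 × 0.1673 = 104.4 K
Heat flows outward, so T_out = T_in − ΔT = 132 − 104.4 = 27.6 °C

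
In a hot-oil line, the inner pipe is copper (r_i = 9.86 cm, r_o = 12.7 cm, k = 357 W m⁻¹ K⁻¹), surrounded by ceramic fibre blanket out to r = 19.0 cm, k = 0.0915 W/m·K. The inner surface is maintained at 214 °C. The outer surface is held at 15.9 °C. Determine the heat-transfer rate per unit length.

Q' = 283 W/m

Resistance network (inner→outer):
  R'_copper = ln(0.127/0.0986)/(2πk) = 0.2531/(2π·357) = 1.128×10^-4 m·K/W
  R'_ceramic fibre blanket = ln(0.190/0.127)/(2πk) = 0.4028/(2π·0.0915) = 0.7007 m·K/W
ΣR = 1.128×10^-4 + 0.7007 = 0.7008 m·K/W
Q' = ΔT/ΣR = (214 °C − 15.9 °C)/0.7008 = 283 W/m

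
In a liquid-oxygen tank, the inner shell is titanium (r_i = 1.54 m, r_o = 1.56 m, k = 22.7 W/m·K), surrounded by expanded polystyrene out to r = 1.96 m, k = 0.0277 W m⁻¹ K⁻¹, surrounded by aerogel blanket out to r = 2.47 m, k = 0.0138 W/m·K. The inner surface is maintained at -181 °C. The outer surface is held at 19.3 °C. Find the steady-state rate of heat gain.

Q = 204 W

Resistance network (inner→outer):
  R_titanium = (1/1.54 − 1/1.56)/(4πk) = 0.008325/(4π·22.7) = 2.918×10^-5 K/W
  R_expanded polystyrene = (1/1.56 − 1/1.96)/(4πk) = 0.1308/(4π·0.0277) = 0.3758 K/W
  R_aerogel blanket = (1/1.96 − 1/2.47)/(4πk) = 0.1053/(4π·0.0138) = 0.6075 K/W
ΣR = 2.918×10^-5 + 0.3758 + 0.6075 = 0.9833 K/W
Q = ΔT/ΣR = (-181 °C − 19.3 °C)/0.9833 = -204 W
(Negative Q ⇒ heat flows inward; heat gain = 204 W.)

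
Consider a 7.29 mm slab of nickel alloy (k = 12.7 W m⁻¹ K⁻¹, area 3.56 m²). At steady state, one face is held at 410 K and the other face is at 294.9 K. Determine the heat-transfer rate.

Q = 714 kW

Q = kA·ΔT/L = 12.7 × 3.56 × |410 K − 294.9 K| / 0.00729 = 7.14×10^5 W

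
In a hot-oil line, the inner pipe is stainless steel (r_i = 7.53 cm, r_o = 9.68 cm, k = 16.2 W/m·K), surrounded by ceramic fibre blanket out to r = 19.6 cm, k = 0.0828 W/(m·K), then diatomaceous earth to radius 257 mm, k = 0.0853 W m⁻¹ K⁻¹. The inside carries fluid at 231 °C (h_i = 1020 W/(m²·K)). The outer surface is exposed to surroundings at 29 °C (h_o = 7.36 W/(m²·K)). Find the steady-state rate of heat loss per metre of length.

Treat each layer as a resistance in series:
  R'_conv,in = 1/(2πr h) = 1/(2π·0.0753·1020) = 0.002072 m·K/W
  R'_stainless steel = ln(0.0968/0.0753)/(2πk) = 0.2512/(2π·16.2) = 0.002468 m·K/W
  R'_ceramic fibre blanket = ln(0.196/0.0968)/(2πk) = 0.7055/(2π·0.0828) = 1.356 m·K/W
  R'_diatomaceous earth = ln(0.257/0.196)/(2πk) = 0.2710/(2π·0.0853) = 0.5056 m·K/W
  R'_conv,out = 1/(2πr h) = 1/(2π·0.257·7.36) = 0.08414 m·K/W
ΣR = 0.002072 + 0.002468 + 1.356 + 0.5056 + 0.08414 = 1.950 m·K/W
Q' = ΔT/ΣR = (231 °C − 29 °C)/1.950 = 104 W/m

Q' = 104 W/m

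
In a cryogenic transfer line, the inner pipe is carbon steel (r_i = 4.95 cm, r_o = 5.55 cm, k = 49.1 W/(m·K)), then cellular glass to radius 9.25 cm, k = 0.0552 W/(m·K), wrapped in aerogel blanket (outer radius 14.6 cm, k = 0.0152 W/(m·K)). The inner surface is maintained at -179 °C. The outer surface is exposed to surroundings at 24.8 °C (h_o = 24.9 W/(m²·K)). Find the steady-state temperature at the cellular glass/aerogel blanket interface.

T = -131 °C

Resistance network (inner→outer):
  R'_carbon steel = ln(0.0555/0.0495)/(2πk) = 0.1144/(2π·49.1) = 3.709×10^-4 m·K/W
  R'_cellular glass = ln(0.0925/0.0555)/(2πk) = 0.5108/(2π·0.0552) = 1.473 m·K/W
  R'_aerogel blanket = ln(0.146/0.0925)/(2πk) = 0.4564/(2π·0.0152) = 4.779 m·K/W
  R'_conv,out = 1/(2πr h) = 1/(2π·0.146·24.9) = 0.04378 m·K/W
ΣR = 3.709×10^-4 + 1.473 + 4.779 + 0.04378 = 6.296 m·K/W
Q' = ΔT/ΣR = (-179 °C − 24.8 °C)/6.296 = -32.37 W/m
From the inner boundary to the cellular glass/aerogel blanket interface, ΣR_partial = 1.473 m·K/W.
T_interface = T_in − Q'·ΣR_partial = -179 °C − (-32.37)(1.473) = -131 °C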